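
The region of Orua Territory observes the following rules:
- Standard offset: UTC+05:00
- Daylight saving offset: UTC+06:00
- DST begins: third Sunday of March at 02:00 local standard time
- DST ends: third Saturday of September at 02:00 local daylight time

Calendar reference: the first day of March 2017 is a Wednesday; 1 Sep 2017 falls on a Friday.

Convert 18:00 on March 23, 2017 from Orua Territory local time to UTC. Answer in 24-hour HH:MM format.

12:00

1 March 2017 is a Wednesday, so the first Sunday is March 5 and the third is March 19.
1 September 2017 is a Friday, so the first Saturday is September 2 and the third is September 16.
Daylight saving runs 19 March – 16 September; March 23, 2017 is inside that window, so Orua Territory is at UTC+06:00.
18:00 local − 6h = 12:00 UTC.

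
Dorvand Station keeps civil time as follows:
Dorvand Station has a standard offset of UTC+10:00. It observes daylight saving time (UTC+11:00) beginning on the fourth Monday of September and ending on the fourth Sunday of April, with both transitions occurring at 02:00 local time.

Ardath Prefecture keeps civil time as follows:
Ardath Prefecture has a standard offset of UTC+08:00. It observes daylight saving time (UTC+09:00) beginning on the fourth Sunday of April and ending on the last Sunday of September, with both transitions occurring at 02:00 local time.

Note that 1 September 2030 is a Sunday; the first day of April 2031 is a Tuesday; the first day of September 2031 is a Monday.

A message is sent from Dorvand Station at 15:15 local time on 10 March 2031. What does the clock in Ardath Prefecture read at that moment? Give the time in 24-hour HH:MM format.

1 September 2030 is a Sunday, so the first Monday is September 2 and the fourth is September 23.
1 April 2031 is a Tuesday, so the first Sunday is April 6 and the fourth is April 27.
10 March 2031 falls between 23 September 2030 and 27 April 2031, so daylight saving is in effect and Dorvand Station is at UTC+11:00.
15:15 Dorvand Station − 11h = 04:15 UTC.
1 April 2031 is a Tuesday, so the first Sunday is April 6 and the fourth is April 27.
1 September 2031 is a Monday, so Sundays fall on 7, 14, 21, 28; the last is September 28.
At the standard offset (UTC+08:00), 04:15 UTC + 8h = 12:15 Ardath Prefecture standard time.
Daylight saving runs 27 April – 28 September; the standard-time date in Ardath Prefecture, 10 March 2031, is outside that window, so Ardath Prefecture is on standard time at UTC+08:00.
04:15 UTC + 8h = 12:15 Ardath Prefecture.

12:15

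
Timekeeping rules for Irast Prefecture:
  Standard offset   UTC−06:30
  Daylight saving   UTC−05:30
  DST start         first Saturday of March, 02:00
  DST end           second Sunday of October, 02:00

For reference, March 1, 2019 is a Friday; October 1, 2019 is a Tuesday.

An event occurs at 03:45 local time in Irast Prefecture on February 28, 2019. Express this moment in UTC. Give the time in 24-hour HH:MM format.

10:15

1 March 2019 is a Friday, so the first Saturday is March 2.
1 October 2019 is a Tuesday, so the first Sunday is October 6 and the second is October 13.
Daylight saving runs 2 March – 13 October; February 28, 2019 is outside that window, so Irast Prefecture is on standard time at UTC−06:30.
03:45 local + 6h30m = 10:15 UTC.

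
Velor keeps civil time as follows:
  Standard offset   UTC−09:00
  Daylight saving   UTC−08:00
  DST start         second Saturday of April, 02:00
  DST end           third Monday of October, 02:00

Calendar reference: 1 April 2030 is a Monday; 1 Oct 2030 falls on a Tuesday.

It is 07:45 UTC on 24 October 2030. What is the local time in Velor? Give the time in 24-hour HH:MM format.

22:45

1 April 2030 is a Monday, so the first Saturday is April 6 and the second is April 13.
1 October 2030 is a Tuesday, so the first Monday is October 7 and the third is October 21.
At the standard offset (UTC−09:00), 07:45 UTC − 9h = 22:45 Velor standard time (rolling into the previous day, 23 October 2030).
The standard-time date in Velor, 23 October 2030, does not fall between 13 April and 21 October, so daylight saving is not in effect and Velor is at UTC−09:00.
07:45 UTC − 9h = 22:45 local (rolling into the previous day, 23 October 2030).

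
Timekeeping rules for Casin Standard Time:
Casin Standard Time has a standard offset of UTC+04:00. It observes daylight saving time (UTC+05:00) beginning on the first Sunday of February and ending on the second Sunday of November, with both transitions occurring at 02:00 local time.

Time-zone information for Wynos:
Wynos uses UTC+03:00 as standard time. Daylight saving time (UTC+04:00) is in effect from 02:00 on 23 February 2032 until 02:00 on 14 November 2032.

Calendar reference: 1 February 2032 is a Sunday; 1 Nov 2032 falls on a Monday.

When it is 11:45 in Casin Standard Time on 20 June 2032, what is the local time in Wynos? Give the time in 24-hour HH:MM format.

1 February 2032 is a Sunday, so the first Sunday is February 1.
1 November 2032 is a Monday, so the first Sunday is November 7 and the second is November 14.
Daylight saving runs 1 February – 14 November; 20 June 2032 is inside that window, so Casin Standard Time is at UTC+05:00.
11:45 Casin Standard Time − 5h = 06:45 UTC.
At the standard offset (UTC+03:00), 06:45 UTC + 3h = 09:45 Wynos standard time.
The standard-time date in Wynos, 20 June 2032, lies within the daylight-saving period (23 February – 14 November), so Wynos is on daylight time, UTC+04:00.
06:45 UTC + 4h = 10:45 Wynos.

10:45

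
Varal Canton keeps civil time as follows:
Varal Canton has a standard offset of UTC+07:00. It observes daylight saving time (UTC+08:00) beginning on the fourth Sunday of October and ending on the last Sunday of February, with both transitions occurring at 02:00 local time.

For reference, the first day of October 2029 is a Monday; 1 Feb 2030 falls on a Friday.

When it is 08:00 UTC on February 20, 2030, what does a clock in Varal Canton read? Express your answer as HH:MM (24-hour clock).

1 October 2029 is a Monday, so the first Sunday is October 7 and the fourth is October 28.
1 February 2030 is a Friday, so Sundays fall on 3, 10, 17, 24; the last is February 24.
At the standard offset (UTC+07:00), 08:00 UTC + 7h = 15:00 Varal Canton standard time.
The standard-time date in Varal Canton, February 20, 2030, falls between 28 October 2029 and 24 February 2030, so daylight saving is in effect and Varal Canton is at UTC+08:00.
08:00 UTC + 8h = 16:00 local.

16:00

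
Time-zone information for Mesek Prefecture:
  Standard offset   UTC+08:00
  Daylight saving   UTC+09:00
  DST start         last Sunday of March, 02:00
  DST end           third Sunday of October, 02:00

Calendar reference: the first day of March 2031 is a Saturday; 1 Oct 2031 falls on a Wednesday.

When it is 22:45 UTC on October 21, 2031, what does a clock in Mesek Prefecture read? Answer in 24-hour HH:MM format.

1 March 2031 is a Saturday, so Sundays fall on 2, 9, 16, 23, 30; the last is March 30.
1 October 2031 is a Wednesday, so the first Sunday is October 5 and the third is October 19.
At the standard offset (UTC+08:00), 22:45 UTC + 8h = 06:45 Mesek Prefecture standard time (rolling into the next day, 22 October 2031).
Daylight saving runs 30 March – 19 October; the standard-time date in Mesek Prefecture, October 22, 2031, is outside that window, so Mesek Prefecture is on standard time at UTC+08:00.
22:45 UTC + 8h = 06:45 local (rolling into the next day, 22 October 2031).

06:45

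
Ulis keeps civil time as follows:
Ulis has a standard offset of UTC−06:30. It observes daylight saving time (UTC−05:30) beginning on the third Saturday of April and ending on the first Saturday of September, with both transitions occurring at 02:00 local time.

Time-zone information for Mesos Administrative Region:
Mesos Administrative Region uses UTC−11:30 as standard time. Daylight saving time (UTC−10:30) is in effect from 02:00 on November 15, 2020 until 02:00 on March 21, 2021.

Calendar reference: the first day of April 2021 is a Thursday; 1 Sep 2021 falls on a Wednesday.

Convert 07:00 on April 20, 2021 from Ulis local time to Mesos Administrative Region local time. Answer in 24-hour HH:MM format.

01:00

1 April 2021 is a Thursday, so the first Saturday is April 3 and the third is April 17.
1 September 2021 is a Wednesday, so the first Saturday is September 4.
April 20, 2021 lies within the daylight-saving period (17 April – 4 September), so Ulis is on daylight time, UTC−05:30.
07:00 Ulis + 5h30m = 12:30 UTC.
At the standard offset (UTC−11:30), 12:30 UTC − 11h30m = 01:00 Mesos Administrative Region standard time.
Daylight saving runs 15 November 2020 – 21 March 2021; the standard-time date in Mesos Administrative Region, April 20, 2021, is outside that window, so Mesos Administrative Region is on standard time at UTC−11:30.
12:30 UTC − 11h30m = 01:00 Mesos Administrative Region.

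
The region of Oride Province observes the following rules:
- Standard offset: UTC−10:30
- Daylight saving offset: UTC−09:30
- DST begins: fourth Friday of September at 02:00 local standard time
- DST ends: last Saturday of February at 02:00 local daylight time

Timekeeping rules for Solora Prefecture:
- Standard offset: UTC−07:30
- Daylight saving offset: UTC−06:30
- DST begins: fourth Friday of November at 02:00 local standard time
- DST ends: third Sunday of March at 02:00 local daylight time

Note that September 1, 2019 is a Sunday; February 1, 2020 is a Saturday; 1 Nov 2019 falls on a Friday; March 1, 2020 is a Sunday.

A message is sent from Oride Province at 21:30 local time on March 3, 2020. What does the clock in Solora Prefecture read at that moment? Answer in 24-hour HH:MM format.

01:30

1 September 2019 is a Sunday, so the first Friday is September 6 and the fourth is September 27.
1 February 2020 is a Saturday, so Saturdays fall on 1, 8, 15, 22, 29; the last is February 29.
Daylight saving runs 27 September 2019 – 29 February 2020; March 3, 2020 is outside that window, so Oride Province is on standard time at UTC−10:30.
21:30 Oride Province + 10h30m = 08:00 UTC (rolling into the next day, 4 March 2020).
1 November 2019 is a Friday, so the first Friday is November 1 and the fourth is November 22.
1 March 2020 is a Sunday, so the first Sunday is March 1 and the third is March 15.
At the standard offset (UTC−07:30), 08:00 UTC − 7h30m = 00:30 Solora Prefecture standard time.
The standard-time date in Solora Prefecture, March 4, 2020, falls between 22 November 2019 and 15 March 2020, so daylight saving is in effect and Solora Prefecture is at UTC−06:30.
08:00 UTC − 6h30m = 01:30 Solora Prefecture.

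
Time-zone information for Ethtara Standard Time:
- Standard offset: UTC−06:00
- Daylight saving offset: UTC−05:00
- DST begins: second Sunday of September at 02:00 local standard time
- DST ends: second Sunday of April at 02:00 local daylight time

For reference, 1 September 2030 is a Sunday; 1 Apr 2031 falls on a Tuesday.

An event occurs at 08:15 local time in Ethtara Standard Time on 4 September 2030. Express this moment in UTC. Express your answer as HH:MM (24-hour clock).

1 September 2030 is a Sunday, so the first Sunday is September 1 and the second is September 8.
1 April 2031 is a Tuesday, so the first Sunday is April 6 and the second is April 13.
4 September 2030 is outside the daylight-saving period (8 September 2030 – 13 April 2031), so Ethtara Standard Time is on standard time, UTC−06:00.
08:15 local + 6h = 14:15 UTC.

14:15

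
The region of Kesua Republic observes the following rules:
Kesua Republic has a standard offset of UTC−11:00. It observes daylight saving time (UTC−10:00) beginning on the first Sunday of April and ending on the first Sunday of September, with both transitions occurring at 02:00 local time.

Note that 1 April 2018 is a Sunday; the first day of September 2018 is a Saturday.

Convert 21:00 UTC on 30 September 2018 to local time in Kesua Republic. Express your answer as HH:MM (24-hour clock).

1 April 2018 is a Sunday, so the first Sunday is April 1.
1 September 2018 is a Saturday, so the first Sunday is September 2.
At the standard offset (UTC−11:00), 21:00 UTC − 11h = 10:00 Kesua Republic standard time.
Daylight saving runs 1 April – 2 September; the standard-time date in Kesua Republic, 30 September 2018, is outside that window, so Kesua Republic is on standard time at UTC−11:00.
21:00 UTC − 11h = 10:00 local.

10:00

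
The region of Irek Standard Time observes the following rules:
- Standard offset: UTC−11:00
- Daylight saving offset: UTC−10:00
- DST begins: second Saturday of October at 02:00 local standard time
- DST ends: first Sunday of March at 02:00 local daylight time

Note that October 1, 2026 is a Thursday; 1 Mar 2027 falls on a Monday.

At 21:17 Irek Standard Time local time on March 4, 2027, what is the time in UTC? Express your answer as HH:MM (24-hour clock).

07:17

1 October 2026 is a Thursday, so the first Saturday is October 3 and the second is October 10.
1 March 2027 is a Monday, so the first Sunday is March 7.
March 4, 2027 lies within the daylight-saving period (10 October 2026 – 7 March 2027), so Irek Standard Time is on daylight time, UTC−10:00.
21:17 local + 10h = 07:17 UTC (rolling into the next day, 5 March 2027).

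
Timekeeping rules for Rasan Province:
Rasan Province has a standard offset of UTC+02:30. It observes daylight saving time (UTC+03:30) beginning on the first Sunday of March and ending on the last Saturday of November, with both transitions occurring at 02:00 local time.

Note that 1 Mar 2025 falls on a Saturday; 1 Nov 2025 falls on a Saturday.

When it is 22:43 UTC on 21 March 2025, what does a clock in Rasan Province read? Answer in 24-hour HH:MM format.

1 March 2025 is a Saturday, so the first Sunday is March 2.
1 November 2025 is a Saturday, so Saturdays fall on 1, 8, 15, 22, 29; the last is November 29.
At the standard offset (UTC+02:30), 22:43 UTC + 2h30m = 01:13 Rasan Province standard time (rolling into the next day, 22 March 2025).
Daylight saving runs 2 March – 29 November; the standard-time date in Rasan Province, 22 March 2025, is inside that window, so Rasan Province is at UTC+03:30.
22:43 UTC + 3h30m = 02:13 local (rolling into the next day, 22 March 2025).

02:13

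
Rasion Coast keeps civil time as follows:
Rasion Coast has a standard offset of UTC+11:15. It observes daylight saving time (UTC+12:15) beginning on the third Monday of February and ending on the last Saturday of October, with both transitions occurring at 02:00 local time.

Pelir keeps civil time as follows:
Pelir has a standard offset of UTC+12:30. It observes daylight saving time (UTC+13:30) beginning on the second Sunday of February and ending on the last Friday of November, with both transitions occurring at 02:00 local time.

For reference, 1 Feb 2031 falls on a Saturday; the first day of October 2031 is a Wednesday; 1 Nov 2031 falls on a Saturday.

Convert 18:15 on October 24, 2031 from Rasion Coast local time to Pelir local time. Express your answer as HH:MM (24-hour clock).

19:30

1 February 2031 is a Saturday, so the first Monday is February 3 and the third is February 17.
1 October 2031 is a Wednesday, so Saturdays fall on 4, 11, 18, 25; the last is October 25.
Daylight saving runs 17 February – 25 October; October 24, 2031 is inside that window, so Rasion Coast is at UTC+12:15.
18:15 Rasion Coast − 12h15m = 06:00 UTC.
1 February 2031 is a Saturday, so the first Sunday is February 2 and the second is February 9.
1 November 2031 is a Saturday, so Fridays fall on 7, 14, 21, 28; the last is November 28.
At the standard offset (UTC+12:30), 06:00 UTC + 12h30m = 18:30 Pelir standard time.
The standard-time date in Pelir, October 24, 2031, lies within the daylight-saving period (9 February – 28 November), so Pelir is on daylight time, UTC+13:30.
06:00 UTC + 13h30m = 19:30 Pelir.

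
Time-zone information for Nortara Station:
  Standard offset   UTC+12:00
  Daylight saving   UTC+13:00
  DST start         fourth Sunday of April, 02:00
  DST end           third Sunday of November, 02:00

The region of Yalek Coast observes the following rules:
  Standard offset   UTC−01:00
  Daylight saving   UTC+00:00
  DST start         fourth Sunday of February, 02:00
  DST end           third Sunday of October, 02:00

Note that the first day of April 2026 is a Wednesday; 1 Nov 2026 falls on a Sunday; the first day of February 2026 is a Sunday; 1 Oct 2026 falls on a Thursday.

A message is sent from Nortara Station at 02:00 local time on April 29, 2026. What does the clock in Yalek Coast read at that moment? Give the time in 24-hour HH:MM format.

1 April 2026 is a Wednesday, so the first Sunday is April 5 and the fourth is April 26.
1 November 2026 is a Sunday, so the first Sunday is November 1 and the third is November 15.
April 29, 2026 falls between 26 April and 15 November, so daylight saving is in effect and Nortara Station is at UTC+13:00.
02:00 Nortara Station − 13h = 13:00 UTC (rolling into the previous day, 28 April 2026).
1 February 2026 is a Sunday, so the first Sunday is February 1 and the fourth is February 22.
1 October 2026 is a Thursday, so the first Sunday is October 4 and the third is October 18.
At the standard offset (UTC−01:00), 13:00 UTC − 1h = 12:00 Yalek Coast standard time.
The standard-time date in Yalek Coast, April 28, 2026, lies within the daylight-saving period (22 February – 18 October), so Yalek Coast is on daylight time, UTC+00:00.
13:00 UTC + 0h = 13:00 Yalek Coast.

13:00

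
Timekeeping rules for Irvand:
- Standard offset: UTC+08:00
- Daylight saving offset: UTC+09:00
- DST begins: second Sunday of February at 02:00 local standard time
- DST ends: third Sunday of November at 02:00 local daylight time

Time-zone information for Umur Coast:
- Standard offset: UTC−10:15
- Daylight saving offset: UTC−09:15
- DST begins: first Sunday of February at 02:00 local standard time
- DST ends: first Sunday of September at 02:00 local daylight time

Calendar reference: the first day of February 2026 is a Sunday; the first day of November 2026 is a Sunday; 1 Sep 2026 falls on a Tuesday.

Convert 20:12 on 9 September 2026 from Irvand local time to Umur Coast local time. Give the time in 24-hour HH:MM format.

1 February 2026 is a Sunday, so the first Sunday is February 1 and the second is February 8.
1 November 2026 is a Sunday, so the first Sunday is November 1 and the third is November 15.
9 September 2026 falls between 8 February and 15 November, so daylight saving is in effect and Irvand is at UTC+09:00.
20:12 Irvand − 9h = 11:12 UTC.
1 February 2026 is a Sunday, so the first Sunday is February 1.
1 September 2026 is a Tuesday, so the first Sunday is September 6.
At the standard offset (UTC−10:15), 11:12 UTC − 10h15m = 00:57 Umur Coast standard time.
Daylight saving runs 1 February – 6 September; the standard-time date in Umur Coast, 9 September 2026, is outside that window, so Umur Coast is on standard time at UTC−10:15.
11:12 UTC − 10h15m = 00:57 Umur Coast.

00:57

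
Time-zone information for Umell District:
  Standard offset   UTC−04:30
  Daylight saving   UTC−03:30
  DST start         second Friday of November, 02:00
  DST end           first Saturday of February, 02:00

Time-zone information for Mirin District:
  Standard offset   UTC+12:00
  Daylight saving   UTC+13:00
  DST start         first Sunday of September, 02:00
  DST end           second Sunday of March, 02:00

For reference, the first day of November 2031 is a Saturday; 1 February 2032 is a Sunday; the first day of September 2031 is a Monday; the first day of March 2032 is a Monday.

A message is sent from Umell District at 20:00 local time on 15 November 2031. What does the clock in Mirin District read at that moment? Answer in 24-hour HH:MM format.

1 November 2031 is a Saturday, so the first Friday is November 7 and the second is November 14.
1 February 2032 is a Sunday, so the first Saturday is February 7.
15 November 2031 falls between 14 November 2031 and 7 February 2032, so daylight saving is in effect and Umell District is at UTC−03:30.
20:00 Umell District + 3h30m = 23:30 UTC.
1 September 2031 is a Monday, so the first Sunday is September 7.
1 March 2032 is a Monday, so the first Sunday is March 7 and the second is March 14.
At the standard offset (UTC+12:00), 23:30 UTC + 12h = 11:30 Mirin District standard time (rolling into the next day, 16 November 2031).
Daylight saving runs 7 September 2031 – 14 March 2032; the standard-time date in Mirin District, 16 November 2031, is inside that window, so Mirin District is at UTC+13:00.
23:30 UTC + 13h = 12:30 Mirin District (rolling into the next day, 16 November 2031).

12:30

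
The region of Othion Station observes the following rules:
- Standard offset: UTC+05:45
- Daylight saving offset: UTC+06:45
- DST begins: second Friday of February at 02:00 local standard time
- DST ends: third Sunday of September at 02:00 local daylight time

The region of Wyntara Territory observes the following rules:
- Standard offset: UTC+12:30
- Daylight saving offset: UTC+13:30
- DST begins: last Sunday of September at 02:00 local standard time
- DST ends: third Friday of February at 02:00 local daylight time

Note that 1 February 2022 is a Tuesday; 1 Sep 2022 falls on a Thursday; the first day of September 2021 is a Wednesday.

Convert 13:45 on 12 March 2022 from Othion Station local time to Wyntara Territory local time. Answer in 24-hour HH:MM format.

19:30

1 February 2022 is a Tuesday, so the first Friday is February 4 and the second is February 11.
1 September 2022 is a Thursday, so the first Sunday is September 4 and the third is September 18.
12 March 2022 lies within the daylight-saving period (11 February – 18 September), so Othion Station is on daylight time, UTC+06:45.
13:45 Othion Station − 6h45m = 07:00 UTC.
1 September 2021 is a Wednesday, so Sundays fall on 5, 12, 19, 26; the last is September 26.
1 February 2022 is a Tuesday, so the first Friday is February 4 and the third is February 18.
At the standard offset (UTC+12:30), 07:00 UTC + 12h30m = 19:30 Wyntara Territory standard time.
Daylight saving runs 26 September 2021 – 18 February 2022; the standard-time date in Wyntara Territory, 12 March 2022, is outside that window, so Wyntara Territory is on standard time at UTC+12:30.
07:00 UTC + 12h30m = 19:30 Wyntara Territory.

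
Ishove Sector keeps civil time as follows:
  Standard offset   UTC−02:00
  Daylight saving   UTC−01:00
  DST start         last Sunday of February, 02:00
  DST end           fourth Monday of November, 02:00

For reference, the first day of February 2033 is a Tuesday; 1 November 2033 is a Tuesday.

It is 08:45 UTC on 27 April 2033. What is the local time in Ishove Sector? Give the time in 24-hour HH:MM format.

07:45

1 February 2033 is a Tuesday, so Sundays fall on 6, 13, 20, 27; the last is February 27.
1 November 2033 is a Tuesday, so the first Monday is November 7 and the fourth is November 28.
At the standard offset (UTC−02:00), 08:45 UTC − 2h = 06:45 Ishove Sector standard time.
Daylight saving runs 27 February – 28 November; the standard-time date in Ishove Sector, 27 April 2033, is inside that window, so Ishove Sector is at UTC−01:00.
08:45 UTC − 1h = 07:45 local.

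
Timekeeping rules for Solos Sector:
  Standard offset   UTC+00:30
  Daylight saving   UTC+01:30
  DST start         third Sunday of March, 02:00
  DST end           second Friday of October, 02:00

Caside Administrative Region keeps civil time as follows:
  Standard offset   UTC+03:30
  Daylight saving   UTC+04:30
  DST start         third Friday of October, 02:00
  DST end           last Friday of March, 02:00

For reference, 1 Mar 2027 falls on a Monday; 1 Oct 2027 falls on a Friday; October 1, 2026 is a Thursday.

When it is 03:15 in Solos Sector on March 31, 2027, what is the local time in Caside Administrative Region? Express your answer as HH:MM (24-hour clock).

1 March 2027 is a Monday, so the first Sunday is March 7 and the third is March 21.
1 October 2027 is a Friday, so the first Friday is October 1 and the second is October 8.
March 31, 2027 falls between 21 March and 8 October, so daylight saving is in effect and Solos Sector is at UTC+01:30.
03:15 Solos Sector − 1h30m = 01:45 UTC.
1 October 2026 is a Thursday, so the first Friday is October 2 and the third is October 16.
1 March 2027 is a Monday, so Fridays fall on 5, 12, 19, 26; the last is March 26.
At the standard offset (UTC+03:30), 01:45 UTC + 3h30m = 05:15 Caside Administrative Region standard time.
The standard-time date in Caside Administrative Region, March 31, 2027, does not fall between 16 October 2026 and 26 March 2027, so daylight saving is not in effect and Caside Administrative Region is at UTC+03:30.
01:45 UTC + 3h30m = 05:15 Caside Administrative Region.

05:15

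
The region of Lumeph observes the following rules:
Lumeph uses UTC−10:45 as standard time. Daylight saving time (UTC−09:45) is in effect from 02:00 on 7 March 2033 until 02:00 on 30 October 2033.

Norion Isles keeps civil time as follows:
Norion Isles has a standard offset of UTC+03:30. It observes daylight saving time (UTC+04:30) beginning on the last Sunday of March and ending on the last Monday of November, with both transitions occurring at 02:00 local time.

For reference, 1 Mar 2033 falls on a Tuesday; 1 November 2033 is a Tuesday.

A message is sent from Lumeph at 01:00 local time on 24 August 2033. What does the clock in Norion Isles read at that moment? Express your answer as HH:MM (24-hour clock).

Daylight saving runs 7 March – 30 October; 24 August 2033 is inside that window, so Lumeph is at UTC−09:45.
01:00 Lumeph + 9h45m = 10:45 UTC.
1 March 2033 is a Tuesday, so Sundays fall on 6, 13, 20, 27; the last is March 27.
1 November 2033 is a Tuesday, so Mondays fall on 7, 14, 21, 28; the last is November 28.
At the standard offset (UTC+03:30), 10:45 UTC + 3h30m = 14:15 Norion Isles standard time.
The standard-time date in Norion Isles, 24 August 2033, lies within the daylight-saving period (27 March – 28 November), so Norion Isles is on daylight time, UTC+04:30.
10:45 UTC + 4h30m = 15:15 Norion Isles.

15:15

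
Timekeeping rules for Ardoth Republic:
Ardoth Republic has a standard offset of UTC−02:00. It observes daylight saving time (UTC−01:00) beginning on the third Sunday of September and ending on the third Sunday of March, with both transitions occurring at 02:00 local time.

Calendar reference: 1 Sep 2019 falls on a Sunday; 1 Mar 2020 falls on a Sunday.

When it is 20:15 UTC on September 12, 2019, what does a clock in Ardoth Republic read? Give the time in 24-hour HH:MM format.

18:15

1 September 2019 is a Sunday, so the first Sunday is September 1 and the third is September 15.
1 March 2020 is a Sunday, so the first Sunday is March 1 and the third is March 15.
At the standard offset (UTC−02:00), 20:15 UTC − 2h = 18:15 Ardoth Republic standard time.
Daylight saving runs 15 September 2019 – 15 March 2020; the standard-time date in Ardoth Republic, September 12, 2019, is outside that window, so Ardoth Republic is on standard time at UTC−02:00.
20:15 UTC − 2h = 18:15 local.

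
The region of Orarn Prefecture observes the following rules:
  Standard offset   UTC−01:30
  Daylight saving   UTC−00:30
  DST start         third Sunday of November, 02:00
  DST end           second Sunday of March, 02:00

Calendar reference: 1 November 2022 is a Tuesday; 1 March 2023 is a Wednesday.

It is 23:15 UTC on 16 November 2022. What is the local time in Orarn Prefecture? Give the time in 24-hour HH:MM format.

1 November 2022 is a Tuesday, so the first Sunday is November 6 and the third is November 20.
1 March 2023 is a Wednesday, so the first Sunday is March 5 and the second is March 12.
At the standard offset (UTC−01:30), 23:15 UTC − 1h30m = 21:45 Orarn Prefecture standard time.
Daylight saving runs 20 November 2022 – 12 March 2023; the standard-time date in Orarn Prefecture, 16 November 2022, is outside that window, so Orarn Prefecture is on standard time at UTC−01:30.
23:15 UTC − 1h30m = 21:45 local.

21:45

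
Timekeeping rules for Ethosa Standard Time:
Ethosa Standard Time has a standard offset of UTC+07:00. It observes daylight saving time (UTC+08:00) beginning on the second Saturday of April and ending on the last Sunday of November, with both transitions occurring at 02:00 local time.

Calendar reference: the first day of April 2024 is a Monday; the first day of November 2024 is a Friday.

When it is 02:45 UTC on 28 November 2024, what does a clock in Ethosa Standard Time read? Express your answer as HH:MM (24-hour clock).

1 April 2024 is a Monday, so the first Saturday is April 6 and the second is April 13.
1 November 2024 is a Friday, so Sundays fall on 3, 10, 17, 24; the last is November 24.
At the standard offset (UTC+07:00), 02:45 UTC + 7h = 09:45 Ethosa Standard Time standard time.
The standard-time date in Ethosa Standard Time, 28 November 2024, is outside the daylight-saving period (13 April – 24 November), so Ethosa Standard Time is on standard time, UTC+07:00.
02:45 UTC + 7h = 09:45 local.

09:45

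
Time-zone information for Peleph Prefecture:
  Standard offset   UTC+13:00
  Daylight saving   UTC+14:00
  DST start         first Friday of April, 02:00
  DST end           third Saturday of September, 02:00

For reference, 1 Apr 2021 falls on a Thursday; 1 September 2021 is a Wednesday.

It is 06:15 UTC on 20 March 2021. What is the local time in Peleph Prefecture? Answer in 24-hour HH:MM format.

19:15

1 April 2021 is a Thursday, so the first Friday is April 2.
1 September 2021 is a Wednesday, so the first Saturday is September 4 and the third is September 18.
At the standard offset (UTC+13:00), 06:15 UTC + 13h = 19:15 Peleph Prefecture standard time.
The standard-time date in Peleph Prefecture, 20 March 2021, does not fall between 2 April and 18 September, so daylight saving is not in effect and Peleph Prefecture is at UTC+13:00.
06:15 UTC + 13h = 19:15 local.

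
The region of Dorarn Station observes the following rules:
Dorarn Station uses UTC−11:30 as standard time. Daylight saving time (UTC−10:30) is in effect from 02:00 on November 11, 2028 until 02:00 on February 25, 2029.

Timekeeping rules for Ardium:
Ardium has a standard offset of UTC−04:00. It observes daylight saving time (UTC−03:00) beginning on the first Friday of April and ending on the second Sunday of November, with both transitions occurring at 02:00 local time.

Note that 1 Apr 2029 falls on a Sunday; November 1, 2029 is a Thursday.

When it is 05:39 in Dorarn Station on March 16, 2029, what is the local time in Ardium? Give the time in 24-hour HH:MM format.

13:09

March 16, 2029 is outside the daylight-saving period (11 November 2028 – 25 February 2029), so Dorarn Station is on standard time, UTC−11:30.
05:39 Dorarn Station + 11h30m = 17:09 UTC.
1 April 2029 is a Sunday, so the first Friday is April 6.
1 November 2029 is a Thursday, so the first Sunday is November 4 and the second is November 11.
At the standard offset (UTC−04:00), 17:09 UTC − 4h = 13:09 Ardium standard time.
The standard-time date in Ardium, March 16, 2029, does not fall between 6 April and 11 November, so daylight saving is not in effect and Ardium is at UTC−04:00.
17:09 UTC − 4h = 13:09 Ardium.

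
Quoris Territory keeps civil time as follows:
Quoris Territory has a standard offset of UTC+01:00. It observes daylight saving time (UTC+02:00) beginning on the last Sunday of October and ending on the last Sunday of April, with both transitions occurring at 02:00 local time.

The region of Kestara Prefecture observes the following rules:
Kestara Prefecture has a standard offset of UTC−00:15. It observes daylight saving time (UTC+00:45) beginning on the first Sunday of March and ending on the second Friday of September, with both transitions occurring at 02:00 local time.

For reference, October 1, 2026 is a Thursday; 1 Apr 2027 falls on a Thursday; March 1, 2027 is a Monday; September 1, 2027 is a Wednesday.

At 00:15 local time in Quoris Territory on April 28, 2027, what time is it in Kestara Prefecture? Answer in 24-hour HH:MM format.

00:00

1 October 2026 is a Thursday, so Sundays fall on 4, 11, 18, 25; the last is October 25.
1 April 2027 is a Thursday, so Sundays fall on 4, 11, 18, 25; the last is April 25.
Daylight saving runs 25 October 2026 – 25 April 2027; April 28, 2027 is outside that window, so Quoris Territory is on standard time at UTC+01:00.
00:15 Quoris Territory − 1h = 23:15 UTC (rolling into the previous day, 27 April 2027).
1 March 2027 is a Monday, so the first Sunday is March 7.
1 September 2027 is a Wednesday, so the first Friday is September 3 and the second is September 10.
At the standard offset (UTC−00:15), 23:15 UTC − 0h15m = 23:00 Kestara Prefecture standard time.
The standard-time date in Kestara Prefecture, April 27, 2027, falls between 7 March and 10 September, so daylight saving is in effect and Kestara Prefecture is at UTC+00:45.
23:15 UTC + 0h45m = 00:00 Kestara Prefecture (rolling into the next day, 28 April 2027).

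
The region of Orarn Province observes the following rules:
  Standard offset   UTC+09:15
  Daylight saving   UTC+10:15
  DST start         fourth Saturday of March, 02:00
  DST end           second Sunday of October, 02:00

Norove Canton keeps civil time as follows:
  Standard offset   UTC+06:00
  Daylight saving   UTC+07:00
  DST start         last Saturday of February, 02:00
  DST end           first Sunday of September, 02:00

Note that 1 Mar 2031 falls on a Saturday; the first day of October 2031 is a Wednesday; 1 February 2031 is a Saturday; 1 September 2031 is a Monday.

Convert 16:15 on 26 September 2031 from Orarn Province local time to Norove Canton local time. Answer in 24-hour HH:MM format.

12:00

1 March 2031 is a Saturday, so the first Saturday is March 1 and the fourth is March 22.
1 October 2031 is a Wednesday, so the first Sunday is October 5 and the second is October 12.
Daylight saving runs 22 March – 12 October; 26 September 2031 is inside that window, so Orarn Province is at UTC+10:15.
16:15 Orarn Province − 10h15m = 06:00 UTC.
1 February 2031 is a Saturday, so Saturdays fall on 1, 8, 15, 22; the last is February 22.
1 September 2031 is a Monday, so the first Sunday is September 7.
At the standard offset (UTC+06:00), 06:00 UTC + 6h = 12:00 Norove Canton standard time.
The standard-time date in Norove Canton, 26 September 2031, does not fall between 22 February and 7 September, so daylight saving is not in effect and Norove Canton is at UTC+06:00.
06:00 UTC + 6h = 12:00 Norove Canton.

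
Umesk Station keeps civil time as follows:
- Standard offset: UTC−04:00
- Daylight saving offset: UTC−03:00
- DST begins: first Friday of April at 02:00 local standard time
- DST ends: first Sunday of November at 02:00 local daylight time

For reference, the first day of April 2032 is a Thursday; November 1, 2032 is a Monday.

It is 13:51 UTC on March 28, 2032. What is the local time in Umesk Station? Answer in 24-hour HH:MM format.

09:51

1 April 2032 is a Thursday, so the first Friday is April 2.
1 November 2032 is a Monday, so the first Sunday is November 7.
At the standard offset (UTC−04:00), 13:51 UTC − 4h = 09:51 Umesk Station standard time.
The standard-time date in Umesk Station, March 28, 2032, does not fall between 2 April and 7 November, so daylight saving is not in effect and Umesk Station is at UTC−04:00.
13:51 UTC − 4h = 09:51 local.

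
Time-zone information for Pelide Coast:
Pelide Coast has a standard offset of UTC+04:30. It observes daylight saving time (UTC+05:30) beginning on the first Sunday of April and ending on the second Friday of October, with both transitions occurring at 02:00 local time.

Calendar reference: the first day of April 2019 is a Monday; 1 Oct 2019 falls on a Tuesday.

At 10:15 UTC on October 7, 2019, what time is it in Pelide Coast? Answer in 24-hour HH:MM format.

1 April 2019 is a Monday, so the first Sunday is April 7.
1 October 2019 is a Tuesday, so the first Friday is October 4 and the second is October 11.
At the standard offset (UTC+04:30), 10:15 UTC + 4h30m = 14:45 Pelide Coast standard time.
Daylight saving runs 7 April – 11 October; the standard-time date in Pelide Coast, October 7, 2019, is inside that window, so Pelide Coast is at UTC+05:30.
10:15 UTC + 5h30m = 15:45 local.

15:45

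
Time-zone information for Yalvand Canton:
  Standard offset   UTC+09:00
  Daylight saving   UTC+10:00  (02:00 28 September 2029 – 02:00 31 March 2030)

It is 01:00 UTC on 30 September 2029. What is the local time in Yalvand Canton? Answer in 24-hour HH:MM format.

11:00

At the standard offset (UTC+09:00), 01:00 UTC + 9h = 10:00 Yalvand Canton standard time.
The standard-time date in Yalvand Canton, 30 September 2029, lies within the daylight-saving period (28 September 2029 – 31 March 2030), so Yalvand Canton is on daylight time, UTC+10:00.
01:00 UTC + 10h = 11:00 local.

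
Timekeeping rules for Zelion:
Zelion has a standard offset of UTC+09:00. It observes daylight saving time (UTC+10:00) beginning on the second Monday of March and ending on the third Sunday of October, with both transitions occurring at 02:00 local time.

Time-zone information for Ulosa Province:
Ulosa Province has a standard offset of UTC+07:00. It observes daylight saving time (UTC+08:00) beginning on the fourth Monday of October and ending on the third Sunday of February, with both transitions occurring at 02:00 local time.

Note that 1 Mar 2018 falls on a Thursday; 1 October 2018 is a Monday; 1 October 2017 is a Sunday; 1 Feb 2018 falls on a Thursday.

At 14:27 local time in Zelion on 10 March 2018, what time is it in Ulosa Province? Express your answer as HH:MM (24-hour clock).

1 March 2018 is a Thursday, so the first Monday is March 5 and the second is March 12.
1 October 2018 is a Monday, so the first Sunday is October 7 and the third is October 21.
10 March 2018 is outside the daylight-saving period (12 March – 21 October), so Zelion is on standard time, UTC+09:00.
14:27 Zelion − 9h = 05:27 UTC.
1 October 2017 is a Sunday, so the first Monday is October 2 and the fourth is October 23.
1 February 2018 is a Thursday, so the first Sunday is February 4 and the third is February 18.
At the standard offset (UTC+07:00), 05:27 UTC + 7h = 12:27 Ulosa Province standard time.
The standard-time date in Ulosa Province, 10 March 2018, does not fall between 23 October 2017 and 18 February 2018, so daylight saving is not in effect and Ulosa Province is at UTC+07:00.
05:27 UTC + 7h = 12:27 Ulosa Province.

12:27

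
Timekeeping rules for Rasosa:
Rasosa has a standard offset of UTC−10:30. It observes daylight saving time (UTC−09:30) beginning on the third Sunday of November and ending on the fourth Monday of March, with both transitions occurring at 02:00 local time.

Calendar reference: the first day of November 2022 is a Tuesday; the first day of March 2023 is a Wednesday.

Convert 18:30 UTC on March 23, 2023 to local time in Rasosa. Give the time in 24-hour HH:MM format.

1 November 2022 is a Tuesday, so the first Sunday is November 6 and the third is November 20.
1 March 2023 is a Wednesday, so the first Monday is March 6 and the fourth is March 27.
At the standard offset (UTC−10:30), 18:30 UTC − 10h30m = 08:00 Rasosa standard time.
The standard-time date in Rasosa, March 23, 2023, lies within the daylight-saving period (20 November 2022 – 27 March 2023), so Rasosa is on daylight time, UTC−09:30.
18:30 UTC − 9h30m = 09:00 local.

09:00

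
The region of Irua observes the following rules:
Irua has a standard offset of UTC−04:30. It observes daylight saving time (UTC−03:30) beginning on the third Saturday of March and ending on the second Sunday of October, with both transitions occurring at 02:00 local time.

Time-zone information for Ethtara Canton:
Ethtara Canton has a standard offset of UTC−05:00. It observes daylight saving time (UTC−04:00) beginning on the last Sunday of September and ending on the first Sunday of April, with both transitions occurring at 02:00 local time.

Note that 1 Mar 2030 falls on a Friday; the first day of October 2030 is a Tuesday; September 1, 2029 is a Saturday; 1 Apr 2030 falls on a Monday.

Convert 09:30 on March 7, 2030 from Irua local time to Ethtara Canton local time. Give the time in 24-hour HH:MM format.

10:00

1 March 2030 is a Friday, so the first Saturday is March 2 and the third is March 16.
1 October 2030 is a Tuesday, so the first Sunday is October 6 and the second is October 13.
March 7, 2030 is outside the daylight-saving period (16 March – 13 October), so Irua is on standard time, UTC−04:30.
09:30 Irua + 4h30m = 14:00 UTC.
1 September 2029 is a Saturday, so Sundays fall on 2, 9, 16, 23, 30; the last is September 30.
1 April 2030 is a Monday, so the first Sunday is April 7.
At the standard offset (UTC−05:00), 14:00 UTC − 5h = 09:00 Ethtara Canton standard time.
The standard-time date in Ethtara Canton, March 7, 2030, lies within the daylight-saving period (30 September 2029 – 7 April 2030), so Ethtara Canton is on daylight time, UTC−04:00.
14:00 UTC − 4h = 10:00 Ethtara Canton.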